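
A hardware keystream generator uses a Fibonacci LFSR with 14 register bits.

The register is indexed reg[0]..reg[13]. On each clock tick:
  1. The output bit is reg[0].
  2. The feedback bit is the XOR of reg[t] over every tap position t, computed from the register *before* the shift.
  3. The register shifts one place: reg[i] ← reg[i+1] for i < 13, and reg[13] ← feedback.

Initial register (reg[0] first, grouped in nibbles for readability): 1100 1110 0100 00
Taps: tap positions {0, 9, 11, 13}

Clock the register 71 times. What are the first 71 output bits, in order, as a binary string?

step | reg (before) | out | fb
   0 | 11001110010000 | 1 | 0
   1 | 10011100100000 | 1 | 1
   2 | 00111001000001 | 0 | 1
   3 | 01110010000011 | 0 | 1
   4 | 11100100000111 | 1 | 1
   5 | 11001000001111 | 1 | 1
   6 | 10010000011111 | 1 | 0
   7 | 00100000111110 | 0 | 0
   8 | 01000001111100 | 0 | 0
   9 | 10000011111000 | 1 | 0
  10 | 00000111110000 | 0 | 1
  11 | 00001111100001 | 0 | 1
  12 | 00011111000011 | 0 | 1
  13 | 00111110000111 | 0 | 0
  14 | 01111100001110 | 0 | 1
  15 | 11111000011101 | 1 | 0
  16 | 11110000111010 | 1 | 0
  17 | 11100001110100 | 1 | 1
  18 | 11000011101001 | 1 | 0
  19 | 10000111010010 | 1 | 0
  20 | 00001110100100 | 0 | 1
  21 | 00011101001001 | 0 | 1
  22 | 00111010010011 | 0 | 0
  23 | 01110100100110 | 0 | 1
  24 | 11101001001101 | 1 | 1
  25 | 11010010011011 | 1 | 1
  26 | 10100100110111 | 1 | 0
  27 | 01001001101110 | 0 | 1
  28 | 10010011011101 | 1 | 0
  29 | 00100110111010 | 0 | 1
  30 | 01001101110101 | 0 | 1
  31 | 10011011101011 | 1 | 0
  32 | 00110111010110 | 0 | 0
  33 | 01101110101100 | 0 | 1
  34 | 11011101011001 | 1 | 1
  35 | 10111010110011 | 1 | 1
  36 | 01110101100111 | 0 | 0
  37 | 11101011001110 | 1 | 0
  38 | 11010110011100 | 1 | 1
  39 | 10101100111001 | 1 | 1
  40 | 01011001110011 | 0 | 0
  41 | 10110011100110 | 1 | 0
  42 | 01100111001100 | 0 | 1
  43 | 11001110011001 | 1 | 1
  44 | 10011100110011 | 1 | 1
  45 | 00111001100111 | 0 | 0
  46 | 01110011001110 | 0 | 1
  47 | 11100110011101 | 1 | 0
  48 | 11001100111010 | 1 | 0
  49 | 10011001110100 | 1 | 1
  50 | 00110011101001 | 0 | 1
  51 | 01100111010011 | 0 | 0
  52 | 11001110100110 | 1 | 0
  53 | 10011101001100 | 1 | 0
  54 | 00111010011000 | 0 | 1
  55 | 01110100110001 | 0 | 0
  56 | 11101001100010 | 1 | 1
  57 | 11010011000101 | 1 | 1
  58 | 10100110001011 | 1 | 0
  59 | 01001100010110 | 0 | 0
  60 | 10011000101100 | 1 | 0
  61 | 00110001011000 | 0 | 1
  62 | 01100010110001 | 0 | 0
  63 | 11000101100010 | 1 | 1
  64 | 10001011000101 | 1 | 1
  65 | 00010110001011 | 0 | 1
  66 | 00101100010111 | 0 | 1
  67 | 01011000101111 | 0 | 0
  68 | 10110001011110 | 1 | 1
  69 | 01100010111101 | 0 | 1
  70 | 11000101111011 | 1 | 1

11001110010000011111000011101001001101110101100111001100111010011000101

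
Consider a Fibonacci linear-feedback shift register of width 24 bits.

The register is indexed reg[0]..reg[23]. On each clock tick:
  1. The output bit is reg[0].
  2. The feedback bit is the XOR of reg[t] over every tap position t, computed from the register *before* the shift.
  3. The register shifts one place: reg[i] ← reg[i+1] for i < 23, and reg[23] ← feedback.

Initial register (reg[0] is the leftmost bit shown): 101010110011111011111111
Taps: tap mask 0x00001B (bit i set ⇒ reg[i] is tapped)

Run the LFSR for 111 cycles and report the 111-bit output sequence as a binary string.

101010110011111011111111000101110101101100001000111101101000010111010001110001111111110111100000000010000011011

k : reg_k → out_k, fb_k
0: 101010110011111011111111 → 1, fb=0
1: 010101100111110111111110 → 0, fb=0
2: 101011001111101111111100 → 1, fb=0
3: 010110011111011111111000 → 0, fb=1
4: 101100111110111111110001 → 1, fb=0
5: 011001111101111111100010 → 0, fb=1
6: 110011111011111111000101 → 1, fb=1
7: 100111110111111110001011 → 1, fb=1
8: 001111101111111100010111 → 0, fb=0
9: 011111011111111000101110 → 0, fb=1
10: 111110111111110001011101 → 1, fb=0
11: 111101111111100010111010 → 1, fb=1
12: 111011111111000101110101 → 1, fb=1
13: 110111111110001011101011 → 1, fb=0
14: 101111111100010111010110 → 1, fb=1
15: 011111111000101110101101 → 0, fb=1
16: 111111110001011101011011 → 1, fb=0
17: 111111100010111010110110 → 1, fb=0
18: 111111000101110101101100 → 1, fb=0
19: 111110001011101011011000 → 1, fb=0
20: 111100010111010110110000 → 1, fb=1
21: 111000101110101101100001 → 1, fb=0
22: 110001011101011011000010 → 1, fb=0
23: 100010111010110110000100 → 1, fb=0
24: 000101110101101100001000 → 0, fb=1
25: 001011101011011000010001 → 0, fb=1
26: 010111010110110000100011 → 0, fb=1
27: 101110101101100001000111 → 1, fb=1
28: 011101011011000010001111 → 0, fb=0
29: 111010110110000100011110 → 1, fb=1
30: 110101101100001000111101 → 1, fb=1
31: 101011011000010001111011 → 1, fb=0
32: 010110110000100011110110 → 0, fb=1
33: 101101100001000111101101 → 1, fb=0
34: 011011000010001111011010 → 0, fb=0
35: 110110000100011110110100 → 1, fb=0
36: 101100001000111101101000 → 1, fb=0
37: 011000010001111011010000 → 0, fb=1
38: 110000100011110110100001 → 1, fb=0
39: 100001000111101101000010 → 1, fb=1
40: 000010001111011010000101 → 0, fb=1
41: 000100011110110100001011 → 0, fb=1
42: 001000111101101000010111 → 0, fb=0
43: 010001111011010000101110 → 0, fb=1
44: 100011110110100001011101 → 1, fb=0
45: 000111101101000010111010 → 0, fb=0
46: 001111011010000101110100 → 0, fb=0
47: 011110110100001011101000 → 0, fb=1
48: 111101101000010111010001 → 1, fb=1
49: 111011010000101110100011 → 1, fb=1
50: 110110100001011101000111 → 1, fb=0
51: 101101000010111010001110 → 1, fb=0
52: 011010000101110100011100 → 0, fb=0
53: 110100001011101000111000 → 1, fb=1
54: 101000010111010001110001 → 1, fb=1
55: 010000101110100011100011 → 0, fb=1
56: 100001011101000111000111 → 1, fb=1
57: 000010111010001110001111 → 0, fb=1
58: 000101110100011100011111 → 0, fb=1
59: 001011101000111000111111 → 0, fb=1
60: 010111010001110001111111 → 0, fb=1
61: 101110100011100011111111 → 1, fb=1
62: 011101000111000111111111 → 0, fb=0
63: 111010001110001111111110 → 1, fb=1
64: 110100011100011111111101 → 1, fb=1
65: 101000111000111111111011 → 1, fb=1
66: 010001110001111111110111 → 0, fb=1
67: 100011100011111111101111 → 1, fb=0
68: 000111000111111111011110 → 0, fb=0
69: 001110001111111110111100 → 0, fb=0
70: 011100011111111101111000 → 0, fb=0
71: 111000111111111011110000 → 1, fb=0
72: 110001111111110111100000 → 1, fb=0
73: 100011111111101111000000 → 1, fb=0
74: 000111111111011110000000 → 0, fb=0
75: 001111111110111100000000 → 0, fb=0
76: 011111111101111000000000 → 0, fb=1
77: 111111111011110000000001 → 1, fb=0
78: 111111110111100000000010 → 1, fb=0
79: 111111101111000000000100 → 1, fb=0
80: 111111011110000000001000 → 1, fb=0
81: 111110111100000000010000 → 1, fb=0
82: 111101111000000000100000 → 1, fb=1
83: 111011110000000001000001 → 1, fb=1
84: 110111100000000010000011 → 1, fb=0
85: 101111000000000100000110 → 1, fb=1
86: 011110000000001000001101 → 0, fb=1
87: 111100000000010000011011 → 1, fb=1
88: 111000000000100000110111 → 1, fb=0
89: 110000000001000001101110 → 1, fb=0
90: 100000000010000011011100 → 1, fb=1
91: 000000000100000110111001 → 0, fb=0
92: 000000001000001101110010 → 0, fb=0
93: 000000010000011011100100 → 0, fb=0
94: 000000100000110111001000 → 0, fb=0
95: 000001000001101110010000 → 0, fb=0
96: 000010000011011100100000 → 0, fb=1
97: 000100000110111001000001 → 0, fb=1
98: 001000001101110010000011 → 0, fb=0
99: 010000011011100100000110 → 0, fb=1
100: 100000110111001000001101 → 1, fb=1
101: 000001101110010000011011 → 0, fb=0
102: 000011011100100000110110 → 0, fb=1
103: 000110111001000001101101 → 0, fb=0
104: 001101110010000011011010 → 0, fb=1
105: 011011100100000110110101 → 0, fb=0
106: 110111001000001101101010 → 1, fb=0
107: 101110010000011011010100 → 1, fb=1
108: 011100100000110110101001 → 0, fb=0
109: 111001000001101101010010 → 1, fb=0
110: 110010000011011010100100 → 1, fb=1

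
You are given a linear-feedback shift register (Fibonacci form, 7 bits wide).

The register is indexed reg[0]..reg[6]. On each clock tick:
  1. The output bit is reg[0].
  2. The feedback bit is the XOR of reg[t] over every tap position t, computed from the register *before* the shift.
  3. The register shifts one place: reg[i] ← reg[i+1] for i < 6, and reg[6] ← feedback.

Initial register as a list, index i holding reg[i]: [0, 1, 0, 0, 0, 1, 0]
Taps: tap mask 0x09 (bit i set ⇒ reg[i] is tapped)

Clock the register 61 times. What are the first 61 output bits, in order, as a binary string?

0100010011000101110101101100000110011010100111001111011010000

step | reg (before) | out | fb
   0 | 0100010 | 0 | 0
   1 | 1000100 | 1 | 1
   2 | 0001001 | 0 | 1
   3 | 0010011 | 0 | 0
   4 | 0100110 | 0 | 0
   5 | 1001100 | 1 | 0
   6 | 0011000 | 0 | 1
   7 | 0110001 | 0 | 0
   8 | 1100010 | 1 | 1
   9 | 1000101 | 1 | 1
  10 | 0001011 | 0 | 1
  11 | 0010111 | 0 | 0
  12 | 0101110 | 0 | 1
  13 | 1011101 | 1 | 0
  14 | 0111010 | 0 | 1
  15 | 1110101 | 1 | 1
  16 | 1101011 | 1 | 0
  17 | 1010110 | 1 | 1
  18 | 0101101 | 0 | 1
  19 | 1011011 | 1 | 0
  20 | 0110110 | 0 | 0
  21 | 1101100 | 1 | 0
  22 | 1011000 | 1 | 0
  23 | 0110000 | 0 | 0
  24 | 1100000 | 1 | 1
  25 | 1000001 | 1 | 1
  26 | 0000011 | 0 | 0
  27 | 0000110 | 0 | 0
  28 | 0001100 | 0 | 1
  29 | 0011001 | 0 | 1
  30 | 0110011 | 0 | 0
  31 | 1100110 | 1 | 1
  32 | 1001101 | 1 | 0
  33 | 0011010 | 0 | 1
  34 | 0110101 | 0 | 0
  35 | 1101010 | 1 | 0
  36 | 1010100 | 1 | 1
  37 | 0101001 | 0 | 1
  38 | 1010011 | 1 | 1
  39 | 0100111 | 0 | 0
  40 | 1001110 | 1 | 0
  41 | 0011100 | 0 | 1
  42 | 0111001 | 0 | 1
  43 | 1110011 | 1 | 1
  44 | 1100111 | 1 | 1
  45 | 1001111 | 1 | 0
  46 | 0011110 | 0 | 1
  47 | 0111101 | 0 | 1
  48 | 1111011 | 1 | 0
  49 | 1110110 | 1 | 1
  50 | 1101101 | 1 | 0
  51 | 1011010 | 1 | 0
  52 | 0110100 | 0 | 0
  53 | 1101000 | 1 | 0
  54 | 1010000 | 1 | 1
  55 | 0100001 | 0 | 0
  56 | 1000010 | 1 | 1
  57 | 0000101 | 0 | 0
  58 | 0001010 | 0 | 1
  59 | 0010101 | 0 | 0
  60 | 0101010 | 0 | 1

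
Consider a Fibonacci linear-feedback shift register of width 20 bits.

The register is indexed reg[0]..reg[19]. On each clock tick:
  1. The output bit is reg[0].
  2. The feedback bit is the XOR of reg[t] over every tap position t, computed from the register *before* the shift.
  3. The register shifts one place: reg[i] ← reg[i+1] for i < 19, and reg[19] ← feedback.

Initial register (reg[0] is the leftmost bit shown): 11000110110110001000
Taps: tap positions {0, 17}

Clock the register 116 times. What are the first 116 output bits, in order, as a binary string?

k : reg_k → out_k, fb_k
0: 11000110110110001000 → 1, fb=1
1: 10001101101100010001 → 1, fb=1
2: 00011011011000100011 → 0, fb=0
3: 00110110110001000110 → 0, fb=1
4: 01101101100010001101 → 0, fb=1
5: 11011011000100011011 → 1, fb=1
6: 10110110001000110111 → 1, fb=0
7: 01101100010001101110 → 0, fb=1
8: 11011000100011011101 → 1, fb=0
9: 10110001000110111010 → 1, fb=1
10: 01100010001101110101 → 0, fb=1
11: 11000100011011101011 → 1, fb=1
12: 10001000110111010111 → 1, fb=0
13: 00010001101110101110 → 0, fb=1
14: 00100011011101011101 → 0, fb=1
15: 01000110111010111011 → 0, fb=0
16: 10001101110101110110 → 1, fb=0
17: 00011011101011101100 → 0, fb=1
18: 00110111010111011001 → 0, fb=0
19: 01101110101110110010 → 0, fb=0
20: 11011101011101100100 → 1, fb=0
21: 10111010111011001000 → 1, fb=1
22: 01110101110110010001 → 0, fb=0
23: 11101011101100100010 → 1, fb=1
24: 11010111011001000101 → 1, fb=0
25: 10101110110010001010 → 1, fb=1
26: 01011101100100010101 → 0, fb=1
27: 10111011001000101011 → 1, fb=1
28: 01110110010001010111 → 0, fb=1
29: 11101100100010101111 → 1, fb=0
30: 11011001000101011110 → 1, fb=0
31: 10110010001010111100 → 1, fb=0
32: 01100100010101111000 → 0, fb=0
33: 11001000101011110000 → 1, fb=1
34: 10010001010111100001 → 1, fb=1
35: 00100010101111000011 → 0, fb=0
36: 01000101011110000110 → 0, fb=1
37: 10001010111100001101 → 1, fb=0
38: 00010101111000011010 → 0, fb=0
39: 00101011110000110100 → 0, fb=1
40: 01010111100001101001 → 0, fb=0
41: 10101111000011010010 → 1, fb=1
42: 01011110000110100101 → 0, fb=1
43: 10111100001101001011 → 1, fb=1
44: 01111000011010010111 → 0, fb=1
45: 11110000110100101111 → 1, fb=0
46: 11100001101001011110 → 1, fb=0
47: 11000011010010111100 → 1, fb=0
48: 10000110100101111000 → 1, fb=1
49: 00001101001011110001 → 0, fb=0
50: 00011010010111100010 → 0, fb=0
51: 00110100101111000100 → 0, fb=1
52: 01101001011110001001 → 0, fb=0
53: 11010010111100010010 → 1, fb=1
54: 10100101111000100101 → 1, fb=0
55: 01001011110001001010 → 0, fb=0
56: 10010111100010010100 → 1, fb=0
57: 00101111000100101000 → 0, fb=0
58: 01011110001001010000 → 0, fb=0
59: 10111100010010100000 → 1, fb=1
60: 01111000100101000001 → 0, fb=0
61: 11110001001010000010 → 1, fb=1
62: 11100010010100000101 → 1, fb=0
63: 11000100101000001010 → 1, fb=1
64: 10001001010000010101 → 1, fb=0
65: 00010010100000101010 → 0, fb=0
66: 00100101000001010100 → 0, fb=1
67: 01001010000010101001 → 0, fb=0
68: 10010100000101010010 → 1, fb=1
69: 00101000001010100101 → 0, fb=1
70: 01010000010101001011 → 0, fb=0
71: 10100000101010010110 → 1, fb=0
72: 01000001010100101100 → 0, fb=1
73: 10000010101001011001 → 1, fb=1
74: 00000101010010110011 → 0, fb=0
75: 00001010100101100110 → 0, fb=1
76: 00010101001011001101 → 0, fb=1
77: 00101010010110011011 → 0, fb=0
78: 01010100101100110110 → 0, fb=1
79: 10101001011001101101 → 1, fb=0
80: 01010010110011011010 → 0, fb=0
81: 10100101100110110100 → 1, fb=0
82: 01001011001101101000 → 0, fb=0
83: 10010110011011010000 → 1, fb=1
84: 00101100110110100001 → 0, fb=0
85: 01011001101101000010 → 0, fb=0
86: 10110011011010000100 → 1, fb=0
87: 01100110110100001000 → 0, fb=0
88: 11001101101000010000 → 1, fb=1
89: 10011011010000100001 → 1, fb=1
90: 00110110100001000011 → 0, fb=0
91: 01101101000010000110 → 0, fb=1
92: 11011010000100001101 → 1, fb=0
93: 10110100001000011010 → 1, fb=1
94: 01101000010000110101 → 0, fb=1
95: 11010000100001101011 → 1, fb=1
96: 10100001000011010111 → 1, fb=0
97: 01000010000110101110 → 0, fb=1
98: 10000100001101011101 → 1, fb=0
99: 00001000011010111010 → 0, fb=0
100: 00010000110101110100 → 0, fb=1
101: 00100001101011101001 → 0, fb=0
102: 01000011010111010010 → 0, fb=0
103: 10000110101110100100 → 1, fb=0
104: 00001101011101001000 → 0, fb=0
105: 00011010111010010000 → 0, fb=0
106: 00110101110100100000 → 0, fb=0
107: 01101011101001000000 → 0, fb=0
108: 11010111010010000000 → 1, fb=1
109: 10101110100100000001 → 1, fb=1
110: 01011101001000000011 → 0, fb=0
111: 10111010010000000110 → 1, fb=0
112: 01110100100000001100 → 0, fb=1
113: 11101001000000011001 → 1, fb=1
114: 11010010000000110011 → 1, fb=1
115: 10100100000001100111 → 1, fb=0

11000110110110001000110111010111011001000101011110000110100101111000100101000001010100101100110110100001000011010111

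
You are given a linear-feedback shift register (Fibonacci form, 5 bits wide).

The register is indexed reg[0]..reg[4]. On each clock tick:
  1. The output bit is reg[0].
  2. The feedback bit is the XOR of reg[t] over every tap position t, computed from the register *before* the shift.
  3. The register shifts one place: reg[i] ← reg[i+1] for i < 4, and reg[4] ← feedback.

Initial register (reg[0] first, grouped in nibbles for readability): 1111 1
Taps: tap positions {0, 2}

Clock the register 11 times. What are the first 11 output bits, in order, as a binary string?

k : reg_k → out_k, fb_k
0: 11111 → 1, fb=0
1: 11110 → 1, fb=0
2: 11100 → 1, fb=0
3: 11000 → 1, fb=1
4: 10001 → 1, fb=1
5: 00011 → 0, fb=0
6: 00110 → 0, fb=1
7: 01101 → 0, fb=1
8: 11011 → 1, fb=1
9: 10111 → 1, fb=0
10: 01110 → 0, fb=1

11111000110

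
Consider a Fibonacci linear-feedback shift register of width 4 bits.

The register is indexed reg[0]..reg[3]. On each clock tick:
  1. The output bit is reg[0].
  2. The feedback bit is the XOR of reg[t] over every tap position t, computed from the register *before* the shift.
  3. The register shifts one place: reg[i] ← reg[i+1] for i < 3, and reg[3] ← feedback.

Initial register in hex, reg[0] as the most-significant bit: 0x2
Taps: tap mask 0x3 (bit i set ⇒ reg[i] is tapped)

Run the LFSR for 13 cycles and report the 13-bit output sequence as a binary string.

0010011010111

step | reg (before) | out | fb
   0 | 0010 | 0 | 0
   1 | 0100 | 0 | 1
   2 | 1001 | 1 | 1
   3 | 0011 | 0 | 0
   4 | 0110 | 0 | 1
   5 | 1101 | 1 | 0
   6 | 1010 | 1 | 1
   7 | 0101 | 0 | 1
   8 | 1011 | 1 | 1
   9 | 0111 | 0 | 1
  10 | 1111 | 1 | 0
  11 | 1110 | 1 | 0
  12 | 1100 | 1 | 0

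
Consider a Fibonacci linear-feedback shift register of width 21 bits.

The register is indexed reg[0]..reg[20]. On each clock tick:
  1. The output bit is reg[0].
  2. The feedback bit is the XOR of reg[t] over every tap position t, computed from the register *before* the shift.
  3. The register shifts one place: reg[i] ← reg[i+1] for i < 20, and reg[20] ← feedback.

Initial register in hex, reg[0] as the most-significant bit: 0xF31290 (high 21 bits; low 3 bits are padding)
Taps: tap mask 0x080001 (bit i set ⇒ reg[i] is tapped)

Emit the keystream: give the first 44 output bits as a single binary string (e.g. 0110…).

11110011000100101001001101001010000100001011

k : reg_k → out_k, fb_k
0: 111100110001001010010 → 1, fb=0
1: 111001100010010100100 → 1, fb=1
2: 110011000100101001001 → 1, fb=1
3: 100110001001010010011 → 1, fb=0
4: 001100010010100100110 → 0, fb=1
5: 011000100101001001101 → 0, fb=0
6: 110001001010010011010 → 1, fb=0
7: 100010010100100110100 → 1, fb=1
8: 000100101001001101001 → 0, fb=0
9: 001001010010011010010 → 0, fb=1
10: 010010100100110100101 → 0, fb=0
11: 100101001001101001010 → 1, fb=0
12: 001010010011010010100 → 0, fb=0
13: 010100100110100101000 → 0, fb=0
14: 101001001101001010000 → 1, fb=1
15: 010010011010010100001 → 0, fb=0
16: 100100110100101000010 → 1, fb=0
17: 001001101001010000100 → 0, fb=0
18: 010011010010100001000 → 0, fb=0
19: 100110100101000010000 → 1, fb=1
20: 001101001010000100001 → 0, fb=0
21: 011010010100001000010 → 0, fb=1
22: 110100101000010000101 → 1, fb=1
23: 101001010000100001011 → 1, fb=0
24: 010010100001000010110 → 0, fb=1
25: 100101000010000101101 → 1, fb=1
26: 001010000100001011011 → 0, fb=1
27: 010100001000010110111 → 0, fb=1
28: 101000010000101101111 → 1, fb=0
29: 010000100001011011110 → 0, fb=1
30: 100001000010110111101 → 1, fb=1
31: 000010000101101111011 → 0, fb=1
32: 000100001011011110111 → 0, fb=1
33: 001000010110111101111 → 0, fb=1
34: 010000101101111011111 → 0, fb=1
35: 100001011011110111111 → 1, fb=0
36: 000010110111101111110 → 0, fb=1
37: 000101101111011111101 → 0, fb=0
38: 001011011110111111010 → 0, fb=1
39: 010110111101111110101 → 0, fb=0
40: 101101111011111101010 → 1, fb=0
41: 011011110111111010100 → 0, fb=0
42: 110111101111110101000 → 1, fb=1
43: 101111011111101010001 → 1, fb=1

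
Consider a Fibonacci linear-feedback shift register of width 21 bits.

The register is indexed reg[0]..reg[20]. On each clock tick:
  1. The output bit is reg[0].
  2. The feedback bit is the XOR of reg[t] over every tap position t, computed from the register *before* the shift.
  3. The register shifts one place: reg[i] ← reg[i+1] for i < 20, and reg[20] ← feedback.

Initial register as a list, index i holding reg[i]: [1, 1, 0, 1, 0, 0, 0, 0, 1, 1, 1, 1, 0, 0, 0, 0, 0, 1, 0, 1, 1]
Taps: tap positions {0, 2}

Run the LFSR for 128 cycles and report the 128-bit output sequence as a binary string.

11010000111100000101110010011001100010010111011111111101011001010100000001000111100000100000101011001100010100010000111111101000

step | reg (before) | out | fb
   0 | 110100001111000001011 | 1 | 1
   1 | 101000011110000010111 | 1 | 0
   2 | 010000111100000101110 | 0 | 0
   3 | 100001111000001011100 | 1 | 1
   4 | 000011110000010111001 | 0 | 0
   5 | 000111100000101110010 | 0 | 0
   6 | 001111000001011100100 | 0 | 1
   7 | 011110000010111001001 | 0 | 1
   8 | 111100000101110010011 | 1 | 0
   9 | 111000001011100100110 | 1 | 0
  10 | 110000010111001001100 | 1 | 1
  11 | 100000101110010011001 | 1 | 1
  12 | 000001011100100110011 | 0 | 0
  13 | 000010111001001100110 | 0 | 0
  14 | 000101110010011001100 | 0 | 0
  15 | 001011100100110011000 | 0 | 1
  16 | 010111001001100110001 | 0 | 0
  17 | 101110010011001100010 | 1 | 0
  18 | 011100100110011000100 | 0 | 1
  19 | 111001001100110001001 | 1 | 0
  20 | 110010011001100010010 | 1 | 1
  21 | 100100110011000100101 | 1 | 1
  22 | 001001100110001001011 | 0 | 1
  23 | 010011001100010010111 | 0 | 0
  24 | 100110011000100101110 | 1 | 1
  25 | 001100110001001011101 | 0 | 1
  26 | 011001100010010111011 | 0 | 1
  27 | 110011000100101110111 | 1 | 1
  28 | 100110001001011101111 | 1 | 1
  29 | 001100010010111011111 | 0 | 1
  30 | 011000100101110111111 | 0 | 1
  31 | 110001001011101111111 | 1 | 1
  32 | 100010010111011111111 | 1 | 1
  33 | 000100101110111111111 | 0 | 0
  34 | 001001011101111111110 | 0 | 1
  35 | 010010111011111111101 | 0 | 0
  36 | 100101110111111111010 | 1 | 1
  37 | 001011101111111110101 | 0 | 1
  38 | 010111011111111101011 | 0 | 0
  39 | 101110111111111010110 | 1 | 0
  40 | 011101111111110101100 | 0 | 1
  41 | 111011111111101011001 | 1 | 0
  42 | 110111111111010110010 | 1 | 1
  43 | 101111111110101100101 | 1 | 0
  44 | 011111111101011001010 | 0 | 1
  45 | 111111111010110010101 | 1 | 0
  46 | 111111110101100101010 | 1 | 0
  47 | 111111101011001010100 | 1 | 0
  48 | 111111010110010101000 | 1 | 0
  49 | 111110101100101010000 | 1 | 0
  50 | 111101011001010100000 | 1 | 0
  51 | 111010110010101000000 | 1 | 0
  52 | 110101100101010000000 | 1 | 1
  53 | 101011001010100000001 | 1 | 0
  54 | 010110010101000000010 | 0 | 0
  55 | 101100101010000000100 | 1 | 0
  56 | 011001010100000001000 | 0 | 1
  57 | 110010101000000010001 | 1 | 1
  58 | 100101010000000100011 | 1 | 1
  59 | 001010100000001000111 | 0 | 1
  60 | 010101000000010001111 | 0 | 0
  61 | 101010000000100011110 | 1 | 0
  62 | 010100000001000111100 | 0 | 0
  63 | 101000000010001111000 | 1 | 0
  64 | 010000000100011110000 | 0 | 0
  65 | 100000001000111100000 | 1 | 1
  66 | 000000010001111000001 | 0 | 0
  67 | 000000100011110000010 | 0 | 0
  68 | 000001000111100000100 | 0 | 0
  69 | 000010001111000001000 | 0 | 0
  70 | 000100011110000010000 | 0 | 0
  71 | 001000111100000100000 | 0 | 1
  72 | 010001111000001000001 | 0 | 0
  73 | 100011110000010000010 | 1 | 1
  74 | 000111100000100000101 | 0 | 0
  75 | 001111000001000001010 | 0 | 1
  76 | 011110000010000010101 | 0 | 1
  77 | 111100000100000101011 | 1 | 0
  78 | 111000001000001010110 | 1 | 0
  79 | 110000010000010101100 | 1 | 1
  80 | 100000100000101011001 | 1 | 1
  81 | 000001000001010110011 | 0 | 0
  82 | 000010000010101100110 | 0 | 0
  83 | 000100000101011001100 | 0 | 0
  84 | 001000001010110011000 | 0 | 1
  85 | 010000010101100110001 | 0 | 0
  86 | 100000101011001100010 | 1 | 1
  87 | 000001010110011000101 | 0 | 0
  88 | 000010101100110001010 | 0 | 0
  89 | 000101011001100010100 | 0 | 0
  90 | 001010110011000101000 | 0 | 1
  91 | 010101100110001010001 | 0 | 0
  92 | 101011001100010100010 | 1 | 0
  93 | 010110011000101000100 | 0 | 0
  94 | 101100110001010001000 | 1 | 0
  95 | 011001100010100010000 | 0 | 1
  96 | 110011000101000100001 | 1 | 1
  97 | 100110001010001000011 | 1 | 1
  98 | 001100010100010000111 | 0 | 1
  99 | 011000101000100001111 | 0 | 1
 100 | 110001010001000011111 | 1 | 1
 101 | 100010100010000111111 | 1 | 1
 102 | 000101000100001111111 | 0 | 0
 103 | 001010001000011111110 | 0 | 1
 104 | 010100010000111111101 | 0 | 0
 105 | 101000100001111111010 | 1 | 0
 106 | 010001000011111110100 | 0 | 0
 107 | 100010000111111101000 | 1 | 1
 108 | 000100001111111010001 | 0 | 0
 109 | 001000011111110100010 | 0 | 1
 110 | 010000111111101000101 | 0 | 0
 111 | 100001111111010001010 | 1 | 1
 112 | 000011111110100010101 | 0 | 0
 113 | 000111111101000101010 | 0 | 0
 114 | 001111111010001010100 | 0 | 1
 115 | 011111110100010101001 | 0 | 1
 116 | 111111101000101010011 | 1 | 0
 117 | 111111010001010100110 | 1 | 0
 118 | 111110100010101001100 | 1 | 0
 119 | 111101000101010011000 | 1 | 0
 120 | 111010001010100110000 | 1 | 0
 121 | 110100010101001100000 | 1 | 1
 122 | 101000101010011000001 | 1 | 0
 123 | 010001010100110000010 | 0 | 0
 124 | 100010101001100000100 | 1 | 1
 125 | 000101010011000001001 | 0 | 0
 126 | 001010100110000010010 | 0 | 1
 127 | 010101001100000100101 | 0 | 0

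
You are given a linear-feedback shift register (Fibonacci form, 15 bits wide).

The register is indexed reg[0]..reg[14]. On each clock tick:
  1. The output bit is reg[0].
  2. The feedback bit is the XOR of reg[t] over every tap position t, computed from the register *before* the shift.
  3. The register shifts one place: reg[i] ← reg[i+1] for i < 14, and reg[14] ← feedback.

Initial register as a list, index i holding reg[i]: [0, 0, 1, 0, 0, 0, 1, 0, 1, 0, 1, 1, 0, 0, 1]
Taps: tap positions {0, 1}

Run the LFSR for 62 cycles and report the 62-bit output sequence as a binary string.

tick  register→output (feedback)
  0  001000101011001→0 (0)
  1  010001010110010→0 (1)
  2  100010101100101→1 (1)
  3  000101011001011→0 (0)
  4  001010110010110→0 (0)
  5  010101100101100→0 (1)
  6  101011001011001→1 (1)
  7  010110010110011→0 (1)
  8  101100101100111→1 (1)
  9  011001011001111→0 (1)
 10  110010110011111→1 (0)
 11  100101100111110→1 (1)
 12  001011001111101→0 (0)
 13  010110011111010→0 (1)
 14  101100111110101→1 (1)
 15  011001111101011→0 (1)
 16  110011111010111→1 (0)
 17  100111110101110→1 (1)
 18  001111101011101→0 (0)
 19  011111010111010→0 (1)
 20  111110101110101→1 (0)
 21  111101011101010→1 (0)
 22  111010111010100→1 (0)
 23  110101110101000→1 (0)
 24  101011101010000→1 (1)
 25  010111010100001→0 (1)
 26  101110101000011→1 (1)
 27  011101010000111→0 (1)
 28  111010100001111→1 (0)
 29  110101000011110→1 (0)
 30  101010000111100→1 (1)
 31  010100001111001→0 (1)
 32  101000011110011→1 (1)
 33  010000111100111→0 (1)
 34  100001111001111→1 (1)
 35  000011110011111→0 (0)
 36  000111100111110→0 (0)
 37  001111001111100→0 (0)
 38  011110011111000→0 (1)
 39  111100111110001→1 (0)
 40  111001111100010→1 (0)
 41  110011111000100→1 (0)
 42  100111110001000→1 (1)
 43  001111100010001→0 (0)
 44  011111000100010→0 (1)
 45  111110001000101→1 (0)
 46  111100010001010→1 (0)
 47  111000100010100→1 (0)
 48  110001000101000→1 (0)
 49  100010001010000→1 (1)
 50  000100010100001→0 (0)
 51  001000101000010→0 (0)
 52  010001010000100→0 (1)
 53  100010100001001→1 (1)
 54  000101000010011→0 (0)
 55  001010000100110→0 (0)
 56  010100001001100→0 (1)
 57  101000010011001→1 (1)
 58  010000100110011→0 (1)
 59  100001001100111→1 (1)
 60  000010011001111→0 (0)
 61  000100110011110→0 (0)

00100010101100101100111110101110101000011110011111000100010100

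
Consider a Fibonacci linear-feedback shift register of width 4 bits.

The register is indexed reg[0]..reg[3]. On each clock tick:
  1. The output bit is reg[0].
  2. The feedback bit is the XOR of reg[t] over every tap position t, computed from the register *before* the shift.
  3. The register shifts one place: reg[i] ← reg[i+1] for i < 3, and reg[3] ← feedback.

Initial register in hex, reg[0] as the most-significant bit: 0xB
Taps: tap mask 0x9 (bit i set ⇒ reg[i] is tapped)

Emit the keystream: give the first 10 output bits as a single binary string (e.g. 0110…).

1011001000

step | reg (before) | out | fb
   0 | 1011 | 1 | 0
   1 | 0110 | 0 | 0
   2 | 1100 | 1 | 1
   3 | 1001 | 1 | 0
   4 | 0010 | 0 | 0
   5 | 0100 | 0 | 0
   6 | 1000 | 1 | 1
   7 | 0001 | 0 | 1
   8 | 0011 | 0 | 1
   9 | 0111 | 0 | 1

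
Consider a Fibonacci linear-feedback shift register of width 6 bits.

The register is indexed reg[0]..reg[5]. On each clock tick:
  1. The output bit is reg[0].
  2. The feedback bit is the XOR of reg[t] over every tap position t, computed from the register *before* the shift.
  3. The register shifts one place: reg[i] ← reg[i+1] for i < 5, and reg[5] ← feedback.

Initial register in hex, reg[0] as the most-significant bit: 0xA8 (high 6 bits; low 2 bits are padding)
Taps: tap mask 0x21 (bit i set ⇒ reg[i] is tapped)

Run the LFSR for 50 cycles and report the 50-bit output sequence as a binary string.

10101011001101110110100100111000101111001010001100

k : reg_k → out_k, fb_k
0: 101010 → 1, fb=1
1: 010101 → 0, fb=1
2: 101011 → 1, fb=0
3: 010110 → 0, fb=0
4: 101100 → 1, fb=1
5: 011001 → 0, fb=1
6: 110011 → 1, fb=0
7: 100110 → 1, fb=1
8: 001101 → 0, fb=1
9: 011011 → 0, fb=1
10: 110111 → 1, fb=0
11: 101110 → 1, fb=1
12: 011101 → 0, fb=1
13: 111011 → 1, fb=0
14: 110110 → 1, fb=1
15: 101101 → 1, fb=0
16: 011010 → 0, fb=0
17: 110100 → 1, fb=1
18: 101001 → 1, fb=0
19: 010010 → 0, fb=0
20: 100100 → 1, fb=1
21: 001001 → 0, fb=1
22: 010011 → 0, fb=1
23: 100111 → 1, fb=0
24: 001110 → 0, fb=0
25: 011100 → 0, fb=0
26: 111000 → 1, fb=1
27: 110001 → 1, fb=0
28: 100010 → 1, fb=1
29: 000101 → 0, fb=1
30: 001011 → 0, fb=1
31: 010111 → 0, fb=1
32: 101111 → 1, fb=0
33: 011110 → 0, fb=0
34: 111100 → 1, fb=1
35: 111001 → 1, fb=0
36: 110010 → 1, fb=1
37: 100101 → 1, fb=0
38: 001010 → 0, fb=0
39: 010100 → 0, fb=0
40: 101000 → 1, fb=1
41: 010001 → 0, fb=1
42: 100011 → 1, fb=0
43: 000110 → 0, fb=0
44: 001100 → 0, fb=0
45: 011000 → 0, fb=0
46: 110000 → 1, fb=1
47: 100001 → 1, fb=0
48: 000010 → 0, fb=0
49: 000100 → 0, fb=0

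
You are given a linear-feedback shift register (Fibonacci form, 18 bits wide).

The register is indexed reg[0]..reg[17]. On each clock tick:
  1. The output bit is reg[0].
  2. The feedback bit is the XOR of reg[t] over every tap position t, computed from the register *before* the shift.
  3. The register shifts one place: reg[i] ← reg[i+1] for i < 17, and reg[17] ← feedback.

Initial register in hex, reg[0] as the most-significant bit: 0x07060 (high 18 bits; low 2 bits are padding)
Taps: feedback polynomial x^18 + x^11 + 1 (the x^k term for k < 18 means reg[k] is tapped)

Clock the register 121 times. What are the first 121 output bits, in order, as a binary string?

k : reg_k → out_k, fb_k
0: 000001110000011000 → 0, fb=0
1: 000011100000110000 → 0, fb=0
2: 000111000001100000 → 0, fb=1
3: 001110000011000001 → 0, fb=1
4: 011100000110000011 → 0, fb=0
5: 111000001100000110 → 1, fb=1
6: 110000011000001101 → 1, fb=1
7: 100000110000011011 → 1, fb=1
8: 000001100000110111 → 0, fb=0
9: 000011000001101110 → 0, fb=1
10: 000110000011011101 → 0, fb=1
11: 001100000110111011 → 0, fb=0
12: 011000001101110110 → 0, fb=1
13: 110000011011101101 → 1, fb=0
14: 100000110111011010 → 1, fb=0
15: 000001101110110100 → 0, fb=0
16: 000011011101101000 → 0, fb=1
17: 000110111011010001 → 0, fb=1
18: 001101110110100011 → 0, fb=0
19: 011011101101000110 → 0, fb=1
20: 110111011010001101 → 1, fb=1
21: 101110110100011011 → 1, fb=1
22: 011101101000110111 → 0, fb=0
23: 111011010001101110 → 1, fb=0
24: 110110100011011100 → 1, fb=0
25: 101101000110111000 → 1, fb=1
26: 011010001101110001 → 0, fb=1
27: 110100011011100011 → 1, fb=0
28: 101000110111000110 → 1, fb=0
29: 010001101110001100 → 0, fb=0
30: 100011011100011000 → 1, fb=1
31: 000110111000110001 → 0, fb=0
32: 001101110001100010 → 0, fb=1
33: 011011100011000101 → 0, fb=1
34: 110111000110001011 → 1, fb=1
35: 101110001100010111 → 1, fb=1
36: 011100011000101111 → 0, fb=0
37: 111000110001011110 → 1, fb=0
38: 110001100010111100 → 1, fb=1
39: 100011000101111001 → 1, fb=0
40: 000110001011110010 → 0, fb=1
41: 001100010111100101 → 0, fb=1
42: 011000101111001011 → 0, fb=1
43: 110001011110010111 → 1, fb=1
44: 100010111100101111 → 1, fb=1
45: 000101111001011111 → 0, fb=1
46: 001011110010111111 → 0, fb=0
47: 010111100101111110 → 0, fb=1
48: 101111001011111101 → 1, fb=0
49: 011110010111111010 → 0, fb=1
50: 111100101111110101 → 1, fb=0
51: 111001011111101010 → 1, fb=0
52: 110010111111010100 → 1, fb=0
53: 100101111110101000 → 1, fb=1
54: 001011111101010001 → 0, fb=1
55: 010111111010100011 → 0, fb=0
56: 101111110101000110 → 1, fb=0
57: 011111101010001100 → 0, fb=0
58: 111111010100011000 → 1, fb=1
59: 111110101000110001 → 1, fb=1
60: 111101010001100011 → 1, fb=0
61: 111010100011000110 → 1, fb=0
62: 110101000110001100 → 1, fb=1
63: 101010001100011001 → 1, fb=1
64: 010100011000110011 → 0, fb=0
65: 101000110001100110 → 1, fb=0
66: 010001100011001100 → 0, fb=1
67: 100011000110011001 → 1, fb=1
68: 000110001100110011 → 0, fb=0
69: 001100011001100110 → 0, fb=1
70: 011000110011001101 → 0, fb=1
71: 110001100110011011 → 1, fb=1
72: 100011001100110111 → 1, fb=1
73: 000110011001101111 → 0, fb=1
74: 001100110011011111 → 0, fb=1
75: 011001100110111111 → 0, fb=0
76: 110011001101111110 → 1, fb=0
77: 100110011011111100 → 1, fb=0
78: 001100110111111000 → 0, fb=1
79: 011001101111110001 → 0, fb=1
80: 110011011111100011 → 1, fb=0
81: 100110111111000110 → 1, fb=0
82: 001101111110001100 → 0, fb=0
83: 011011111100011000 → 0, fb=0
84: 110111111000110000 → 1, fb=1
85: 101111110001100001 → 1, fb=0
86: 011111100011000010 → 0, fb=1
87: 111111000110000101 → 1, fb=1
88: 111110001100001011 → 1, fb=1
89: 111100011000010111 → 1, fb=1
90: 111000110000101111 → 1, fb=1
91: 110001100001011111 → 1, fb=0
92: 100011000010111110 → 1, fb=1
93: 000110000101111101 → 0, fb=1
94: 001100001011111011 → 0, fb=1
95: 011000010111110111 → 0, fb=1
96: 110000101111101111 → 1, fb=0
97: 100001011111011110 → 1, fb=0
98: 000010111110111100 → 0, fb=0
99: 000101111101111000 → 0, fb=1
100: 001011111011110001 → 0, fb=1
101: 010111110111100011 → 0, fb=1
102: 101111101111000111 → 1, fb=0
103: 011111011110001110 → 0, fb=0
104: 111110111100011100 → 1, fb=1
105: 111101111000111001 → 1, fb=1
106: 111011110001110011 → 1, fb=0
107: 110111100011100110 → 1, fb=0
108: 101111000111001100 → 1, fb=0
109: 011110001110011000 → 0, fb=0
110: 111100011100110000 → 1, fb=1
111: 111000111001100001 → 1, fb=0
112: 110001110011000010 → 1, fb=0
113: 100011100110000100 → 1, fb=1
114: 000111001100001001 → 0, fb=0
115: 001110011000010010 → 0, fb=0
116: 011100110000100100 → 0, fb=0
117: 111001100001001000 → 1, fb=0
118: 110011000010010000 → 1, fb=1
119: 100110000100100001 → 1, fb=1
120: 001100001001000011 → 0, fb=1

0000011100000110000011011101101000110111000110001011110010111111010100011000110011001101111110001100001011111011110001110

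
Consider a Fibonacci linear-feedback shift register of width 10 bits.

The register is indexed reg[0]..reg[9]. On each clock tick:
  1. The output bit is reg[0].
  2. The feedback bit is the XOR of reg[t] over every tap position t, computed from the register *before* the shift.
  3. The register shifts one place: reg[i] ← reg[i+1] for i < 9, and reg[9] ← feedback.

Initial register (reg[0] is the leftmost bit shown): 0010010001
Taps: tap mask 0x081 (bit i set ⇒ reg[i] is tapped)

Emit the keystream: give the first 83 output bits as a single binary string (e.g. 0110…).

00100100010000010011011010011110011010101100001011101101000110000100111111101110001

tick  register→output (feedback)
  0  0010010001→0 (0)
  1  0100100010→0 (0)
  2  1001000100→1 (0)
  3  0010001000→0 (0)
  4  0100010000→0 (0)
  5  1000100000→1 (1)
  6  0001000001→0 (0)
  7  0010000010→0 (0)
  8  0100000100→0 (1)
  9  1000001001→1 (1)
 10  0000010011→0 (0)
 11  0000100110→0 (1)
 12  0001001101→0 (1)
 13  0010011011→0 (0)
 14  0100110110→0 (1)
 15  1001101101→1 (0)
 16  0011011010→0 (0)
 17  0110110100→0 (1)
 18  1101101001→1 (1)
 19  1011010011→1 (1)
 20  0110100111→0 (1)
 21  1101001111→1 (0)
 22  1010011110→1 (0)
 23  0100111100→0 (1)
 24  1001111001→1 (1)
 25  0011110011→0 (0)
 26  0111100110→0 (1)
 27  1111001101→1 (0)
 28  1110011010→1 (1)
 29  1100110101→1 (0)
 30  1001101010→1 (1)
 31  0011010101→0 (1)
 32  0110101011→0 (0)
 33  1101010110→1 (0)
 34  1010101100→1 (0)
 35  0101011000→0 (0)
 36  1010110000→1 (1)
 37  0101100001→0 (0)
 38  1011000010→1 (1)
 39  0110000101→0 (1)
 40  1100001011→1 (1)
 41  1000010111→1 (0)
 42  0000101110→0 (1)
 43  0001011101→0 (1)
 44  0010111011→0 (0)
 45  0101110110→0 (1)
 46  1011101101→1 (0)
 47  0111011010→0 (0)
 48  1110110100→1 (0)
 49  1101101000→1 (1)
 50  1011010001→1 (1)
 51  0110100011→0 (0)
 52  1101000110→1 (0)
 53  1010001100→1 (0)
 54  0100011000→0 (0)
 55  1000110000→1 (1)
 56  0001100001→0 (0)
 57  0011000010→0 (0)
 58  0110000100→0 (1)
 59  1100001001→1 (1)
 60  1000010011→1 (1)
 61  0000100111→0 (1)
 62  0001001111→0 (1)
 63  0010011111→0 (1)
 64  0100111111→0 (1)
 65  1001111111→1 (0)
 66  0011111110→0 (1)
 67  0111111101→0 (1)
 68  1111111011→1 (1)
 69  1111110111→1 (0)
 70  1111101110→1 (0)
 71  1111011100→1 (0)
 72  1110111000→1 (1)
 73  1101110001→1 (1)
 74  1011100011→1 (1)
 75  0111000111→0 (1)
 76  1110001111→1 (0)
 77  1100011110→1 (0)
 78  1000111100→1 (0)
 79  0001111000→0 (0)
 80  0011110000→0 (0)
 81  0111100000→0 (0)
 82  1111000000→1 (1)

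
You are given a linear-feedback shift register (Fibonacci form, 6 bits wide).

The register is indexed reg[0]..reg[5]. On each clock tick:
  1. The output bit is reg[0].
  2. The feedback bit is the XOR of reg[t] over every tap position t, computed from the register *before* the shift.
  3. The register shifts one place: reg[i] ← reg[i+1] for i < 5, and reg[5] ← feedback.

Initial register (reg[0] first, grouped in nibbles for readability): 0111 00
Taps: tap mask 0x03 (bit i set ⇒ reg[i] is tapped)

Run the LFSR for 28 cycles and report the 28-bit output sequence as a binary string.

0111001001011011101100110101

k : reg_k → out_k, fb_k
0: 011100 → 0, fb=1
1: 111001 → 1, fb=0
2: 110010 → 1, fb=0
3: 100100 → 1, fb=1
4: 001001 → 0, fb=0
5: 010010 → 0, fb=1
6: 100101 → 1, fb=1
7: 001011 → 0, fb=0
8: 010110 → 0, fb=1
9: 101101 → 1, fb=1
10: 011011 → 0, fb=1
11: 110111 → 1, fb=0
12: 101110 → 1, fb=1
13: 011101 → 0, fb=1
14: 111011 → 1, fb=0
15: 110110 → 1, fb=0
16: 101100 → 1, fb=1
17: 011001 → 0, fb=1
18: 110011 → 1, fb=0
19: 100110 → 1, fb=1
20: 001101 → 0, fb=0
21: 011010 → 0, fb=1
22: 110101 → 1, fb=0
23: 101010 → 1, fb=1
24: 010101 → 0, fb=1
25: 101011 → 1, fb=1
26: 010111 → 0, fb=1
27: 101111 → 1, fb=1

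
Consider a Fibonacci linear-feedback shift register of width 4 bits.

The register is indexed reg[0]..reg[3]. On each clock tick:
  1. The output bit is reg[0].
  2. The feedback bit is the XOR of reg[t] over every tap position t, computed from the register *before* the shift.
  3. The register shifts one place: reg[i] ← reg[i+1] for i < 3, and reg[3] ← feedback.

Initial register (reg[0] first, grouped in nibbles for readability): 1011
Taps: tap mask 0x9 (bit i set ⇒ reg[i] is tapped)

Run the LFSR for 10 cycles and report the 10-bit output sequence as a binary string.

1011001000

step | reg (before) | out | fb
   0 | 1011 | 1 | 0
   1 | 0110 | 0 | 0
   2 | 1100 | 1 | 1
   3 | 1001 | 1 | 0
   4 | 0010 | 0 | 0
   5 | 0100 | 0 | 0
   6 | 1000 | 1 | 1
   7 | 0001 | 0 | 1
   8 | 0011 | 0 | 1
   9 | 0111 | 0 | 1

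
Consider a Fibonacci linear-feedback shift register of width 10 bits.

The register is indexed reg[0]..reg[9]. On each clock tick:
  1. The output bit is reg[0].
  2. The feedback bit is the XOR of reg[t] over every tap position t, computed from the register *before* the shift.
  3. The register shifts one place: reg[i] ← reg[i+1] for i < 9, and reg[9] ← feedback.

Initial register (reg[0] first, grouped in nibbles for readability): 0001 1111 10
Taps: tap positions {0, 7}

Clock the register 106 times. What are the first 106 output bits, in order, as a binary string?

step | reg (before) | out | fb
   0 | 0001111110 | 0 | 1
   1 | 0011111101 | 0 | 1
   2 | 0111111011 | 0 | 0
   3 | 1111110110 | 1 | 0
   4 | 1111101100 | 1 | 0
   5 | 1111011000 | 1 | 1
   6 | 1110110001 | 1 | 1
   7 | 1101100011 | 1 | 1
   8 | 1011000111 | 1 | 0
   9 | 0110001110 | 0 | 1
  10 | 1100011101 | 1 | 0
  11 | 1000111010 | 1 | 1
  12 | 0001110101 | 0 | 1
  13 | 0011101011 | 0 | 0
  14 | 0111010110 | 0 | 1
  15 | 1110101101 | 1 | 0
  16 | 1101011010 | 1 | 1
  17 | 1010110101 | 1 | 0
  18 | 0101101010 | 0 | 0
  19 | 1011010100 | 1 | 0
  20 | 0110101000 | 0 | 0
  21 | 1101010000 | 1 | 1
  22 | 1010100001 | 1 | 1
  23 | 0101000011 | 0 | 0
  24 | 1010000110 | 1 | 0
  25 | 0100001100 | 0 | 1
  26 | 1000011001 | 1 | 1
  27 | 0000110011 | 0 | 0
  28 | 0001100110 | 0 | 1
  29 | 0011001101 | 0 | 1
  30 | 0110011011 | 0 | 0
  31 | 1100110110 | 1 | 0
  32 | 1001101100 | 1 | 0
  33 | 0011011000 | 0 | 0
  34 | 0110110000 | 0 | 0
  35 | 1101100000 | 1 | 1
  36 | 1011000001 | 1 | 1
  37 | 0110000011 | 0 | 0
  38 | 1100000110 | 1 | 0
  39 | 1000001100 | 1 | 0
  40 | 0000011000 | 0 | 0
  41 | 0000110000 | 0 | 0
  42 | 0001100000 | 0 | 0
  43 | 0011000000 | 0 | 0
  44 | 0110000000 | 0 | 0
  45 | 1100000000 | 1 | 1
  46 | 1000000001 | 1 | 1
  47 | 0000000011 | 0 | 0
  48 | 0000000110 | 0 | 1
  49 | 0000001101 | 0 | 1
  50 | 0000011011 | 0 | 0
  51 | 0000110110 | 0 | 1
  52 | 0001101101 | 0 | 1
  53 | 0011011011 | 0 | 0
  54 | 0110110110 | 0 | 1
  55 | 1101101101 | 1 | 0
  56 | 1011011010 | 1 | 1
  57 | 0110110101 | 0 | 1
  58 | 1101101011 | 1 | 1
  59 | 1011010111 | 1 | 0
  60 | 0110101110 | 0 | 1
  61 | 1101011101 | 1 | 0
  62 | 1010111010 | 1 | 1
  63 | 0101110101 | 0 | 1
  64 | 1011101011 | 1 | 1
  65 | 0111010111 | 0 | 1
  66 | 1110101111 | 1 | 0
  67 | 1101011110 | 1 | 0
  68 | 1010111100 | 1 | 0
  69 | 0101111000 | 0 | 0
  70 | 1011110000 | 1 | 1
  71 | 0111100001 | 0 | 0
  72 | 1111000010 | 1 | 1
  73 | 1110000101 | 1 | 0
  74 | 1100001010 | 1 | 1
  75 | 1000010101 | 1 | 0
  76 | 0000101010 | 0 | 0
  77 | 0001010100 | 0 | 1
  78 | 0010101001 | 0 | 0
  79 | 0101010010 | 0 | 0
  80 | 1010100100 | 1 | 0
  81 | 0101001000 | 0 | 0
  82 | 1010010000 | 1 | 1
  83 | 0100100001 | 0 | 0
  84 | 1001000010 | 1 | 1
  85 | 0010000101 | 0 | 1
  86 | 0100001011 | 0 | 0
  87 | 1000010110 | 1 | 0
  88 | 0000101100 | 0 | 1
  89 | 0001011001 | 0 | 0
  90 | 0010110010 | 0 | 0
  91 | 0101100100 | 0 | 1
  92 | 1011001001 | 1 | 1
  93 | 0110010011 | 0 | 0
  94 | 1100100110 | 1 | 0
  95 | 1001001100 | 1 | 0
  96 | 0010011000 | 0 | 0
  97 | 0100110000 | 0 | 0
  98 | 1001100000 | 1 | 1
  99 | 0011000001 | 0 | 0
 100 | 0110000010 | 0 | 0
 101 | 1100000100 | 1 | 0
 102 | 1000001000 | 1 | 1
 103 | 0000010001 | 0 | 0
 104 | 0000100010 | 0 | 0
 105 | 0001000100 | 0 | 1

0001111110110001110101101010000110011011000001100000000110110110101110101111000010101001000010110010011000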